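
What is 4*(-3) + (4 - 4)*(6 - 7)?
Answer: -12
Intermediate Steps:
4*(-3) + (4 - 4)*(6 - 7) = -12 + 0*(-1) = -12 + 0 = -12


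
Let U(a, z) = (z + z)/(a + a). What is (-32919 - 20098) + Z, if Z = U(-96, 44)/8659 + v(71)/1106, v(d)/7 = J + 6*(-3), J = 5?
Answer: -870406040561/16417464 ≈ -53017.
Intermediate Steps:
U(a, z) = z/a (U(a, z) = (2*z)/((2*a)) = (2*z)*(1/(2*a)) = z/a)
v(d) = -91 (v(d) = 7*(5 + 6*(-3)) = 7*(5 - 18) = 7*(-13) = -91)
Z = -1351673/16417464 (Z = (44/(-96))/8659 - 91/1106 = (44*(-1/96))*(1/8659) - 91*1/1106 = -11/24*1/8659 - 13/158 = -11/207816 - 13/158 = -1351673/16417464 ≈ -0.082331)
(-32919 - 20098) + Z = (-32919 - 20098) - 1351673/16417464 = -53017 - 1351673/16417464 = -870406040561/16417464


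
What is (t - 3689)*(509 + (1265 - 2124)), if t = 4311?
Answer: -217700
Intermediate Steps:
(t - 3689)*(509 + (1265 - 2124)) = (4311 - 3689)*(509 + (1265 - 2124)) = 622*(509 - 859) = 622*(-350) = -217700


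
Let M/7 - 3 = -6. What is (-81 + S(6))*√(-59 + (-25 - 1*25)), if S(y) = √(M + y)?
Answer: I*√109*(-81 + I*√15) ≈ -40.435 - 845.67*I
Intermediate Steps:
M = -21 (M = 21 + 7*(-6) = 21 - 42 = -21)
S(y) = √(-21 + y)
(-81 + S(6))*√(-59 + (-25 - 1*25)) = (-81 + √(-21 + 6))*√(-59 + (-25 - 1*25)) = (-81 + √(-15))*√(-59 + (-25 - 25)) = (-81 + I*√15)*√(-59 - 50) = (-81 + I*√15)*√(-109) = (-81 + I*√15)*(I*√109) = I*√109*(-81 + I*√15)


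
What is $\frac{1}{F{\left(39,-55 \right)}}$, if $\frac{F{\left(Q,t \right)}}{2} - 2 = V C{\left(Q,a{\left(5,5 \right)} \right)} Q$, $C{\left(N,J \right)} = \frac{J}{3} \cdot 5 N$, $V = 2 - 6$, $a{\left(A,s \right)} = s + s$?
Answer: $- \frac{1}{202796} \approx -4.9311 \cdot 10^{-6}$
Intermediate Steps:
$a{\left(A,s \right)} = 2 s$
$V = -4$ ($V = 2 - 6 = -4$)
$C{\left(N,J \right)} = \frac{5 J N}{3}$ ($C{\left(N,J \right)} = J \frac{1}{3} \cdot 5 N = \frac{J}{3} \cdot 5 N = \frac{5 J}{3} N = \frac{5 J N}{3}$)
$F{\left(Q,t \right)} = 4 - \frac{400 Q^{2}}{3}$ ($F{\left(Q,t \right)} = 4 + 2 \left(- 4 \frac{5 \cdot 2 \cdot 5 Q}{3} Q\right) = 4 + 2 \left(- 4 \cdot \frac{5}{3} \cdot 10 Q Q\right) = 4 + 2 \left(- 4 \frac{50 Q}{3} Q\right) = 4 + 2 \left(- 4 \frac{50 Q^{2}}{3}\right) = 4 + 2 \left(- \frac{200 Q^{2}}{3}\right) = 4 - \frac{400 Q^{2}}{3}$)
$\frac{1}{F{\left(39,-55 \right)}} = \frac{1}{4 - \frac{400 \cdot 39^{2}}{3}} = \frac{1}{4 - 202800} = \frac{1}{-202796} = - \frac{1}{202796}$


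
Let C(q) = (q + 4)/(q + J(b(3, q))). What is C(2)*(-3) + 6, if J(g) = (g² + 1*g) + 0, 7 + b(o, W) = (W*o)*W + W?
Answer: 165/29 ≈ 5.6897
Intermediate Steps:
b(o, W) = -7 + W + o*W² (b(o, W) = -7 + ((W*o)*W + W) = -7 + (o*W² + W) = -7 + (W + o*W²) = -7 + W + o*W²)
J(g) = g + g² (J(g) = (g² + g) + 0 = (g + g²) + 0 = g + g²)
C(q) = (4 + q)/(q + (-7 + q + 3*q²)*(-6 + q + 3*q²)) (C(q) = (q + 4)/(q + (-7 + q + 3*q²)*(1 + (-7 + q + 3*q²))) = (4 + q)/(q + (-7 + q + 3*q²)*(-6 + q + 3*q²)))
C(2)*(-3) + 6 = ((4 + 2)/(2 + (-7 + 2 + 3*2²)*(-6 + 2 + 3*2²)))*(-3) + 6 = (6/(2 + (-7 + 2 + 3*4)*(-6 + 2 + 3*4)))*(-3) + 6 = (6/(2 + (-7 + 2 + 12)*(-6 + 2 + 12)))*(-3) + 6 = (6/(2 + 7*8))*(-3) + 6 = (6/(2 + 56))*(-3) + 6 = (6/58)*(-3) + 6 = ((1/58)*6)*(-3) + 6 = (3/29)*(-3) + 6 = -9/29 + 6 = 165/29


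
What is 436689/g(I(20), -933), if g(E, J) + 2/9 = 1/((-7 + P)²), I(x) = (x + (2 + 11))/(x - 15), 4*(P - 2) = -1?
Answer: -192579849/82 ≈ -2.3485e+6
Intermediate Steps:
P = 7/4 (P = 2 + (¼)*(-1) = 2 - ¼ = 7/4 ≈ 1.7500)
I(x) = (13 + x)/(-15 + x) (I(x) = (x + 13)/(-15 + x) = (13 + x)/(-15 + x))
g(E, J) = -82/441 (g(E, J) = -2/9 + 1/((-7 + 7/4)²) = -2/9 + 1/((-21/4)²) = -2/9 + 1/(441/16) = -2/9 + 16/441 = -82/441)
436689/g(I(20), -933) = 436689/(-82/441) = 436689*(-441/82) = -192579849/82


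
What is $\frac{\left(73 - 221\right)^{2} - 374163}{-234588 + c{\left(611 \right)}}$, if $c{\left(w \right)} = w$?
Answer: $\frac{352259}{233977} \approx 1.5055$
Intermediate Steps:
$\frac{\left(73 - 221\right)^{2} - 374163}{-234588 + c{\left(611 \right)}} = \frac{\left(73 - 221\right)^{2} - 374163}{-234588 + 611} = \frac{\left(-148\right)^{2} - 374163}{-233977} = \left(21904 - 374163\right) \left(- \frac{1}{233977}\right) = \left(-352259\right) \left(- \frac{1}{233977}\right) = \frac{352259}{233977}$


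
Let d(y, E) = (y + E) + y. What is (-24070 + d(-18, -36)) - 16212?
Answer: -40354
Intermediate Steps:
d(y, E) = E + 2*y (d(y, E) = (E + y) + y = E + 2*y)
(-24070 + d(-18, -36)) - 16212 = (-24070 + (-36 + 2*(-18))) - 16212 = (-24070 + (-36 - 36)) - 16212 = (-24070 - 72) - 16212 = -24142 - 16212 = -40354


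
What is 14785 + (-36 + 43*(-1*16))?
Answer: 14061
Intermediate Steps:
14785 + (-36 + 43*(-1*16)) = 14785 + (-36 + 43*(-16)) = 14785 + (-36 - 688) = 14785 - 724 = 14061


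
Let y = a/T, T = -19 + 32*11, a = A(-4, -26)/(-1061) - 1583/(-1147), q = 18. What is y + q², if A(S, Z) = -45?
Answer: 131302734742/405250011 ≈ 324.00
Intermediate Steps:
a = 1731178/1216967 (a = -45/(-1061) - 1583/(-1147) = -45*(-1/1061) - 1583*(-1/1147) = 45/1061 + 1583/1147 = 1731178/1216967 ≈ 1.4225)
T = 333 (T = -19 + 352 = 333)
y = 1731178/405250011 (y = (1731178/1216967)/333 = (1731178/1216967)*(1/333) = 1731178/405250011 ≈ 0.0042719)
y + q² = 1731178/405250011 + 18² = 1731178/405250011 + 324 = 131302734742/405250011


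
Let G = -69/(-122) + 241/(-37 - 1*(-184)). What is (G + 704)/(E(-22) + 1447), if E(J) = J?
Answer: 12665081/25555950 ≈ 0.49558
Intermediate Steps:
G = 39545/17934 (G = -69*(-1/122) + 241/(-37 + 184) = 69/122 + 241/147 = 39545/17934 ≈ 2.2050)
(G + 704)/(E(-22) + 1447) = (39545/17934 + 704)/(-22 + 1447) = (12665081/17934)/1425 = (1/1425)*(12665081/17934) = 12665081/25555950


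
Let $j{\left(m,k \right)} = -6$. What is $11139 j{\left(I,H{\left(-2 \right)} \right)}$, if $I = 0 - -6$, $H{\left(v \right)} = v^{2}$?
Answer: $-66834$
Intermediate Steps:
$I = 6$ ($I = 0 + 6 = 6$)
$11139 j{\left(I,H{\left(-2 \right)} \right)} = 11139 \left(-6\right) = -66834$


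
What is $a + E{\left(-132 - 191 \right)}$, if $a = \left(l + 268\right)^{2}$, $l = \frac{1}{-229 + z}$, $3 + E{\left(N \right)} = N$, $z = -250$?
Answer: $\frac{16404315875}{229441} \approx 71497.0$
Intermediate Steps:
$E{\left(N \right)} = -3 + N$
$l = - \frac{1}{479}$ ($l = \frac{1}{-229 - 250} = \frac{1}{-479} = - \frac{1}{479} \approx -0.0020877$)
$a = \frac{16479113641}{229441}$ ($a = \left(- \frac{1}{479} + 268\right)^{2} = \left(\frac{128371}{479}\right)^{2} = \frac{16479113641}{229441} \approx 71823.0$)
$a + E{\left(-132 - 191 \right)} = \frac{16479113641}{229441} - 326 = \frac{16404315875}{229441}$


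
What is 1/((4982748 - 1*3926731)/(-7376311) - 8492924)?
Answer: -7376311/62646449779381 ≈ -1.1775e-7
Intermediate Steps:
1/((4982748 - 1*3926731)/(-7376311) - 8492924) = 1/((4982748 - 3926731)*(-1/7376311) - 8492924) = 1/(1056017*(-1/7376311) - 8492924) = 1/(-1056017/7376311 - 8492924) = 1/(-62646449779381/7376311) = -7376311/62646449779381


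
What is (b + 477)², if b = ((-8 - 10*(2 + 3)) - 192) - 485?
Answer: 66564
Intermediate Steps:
b = -735 (b = ((-8 - 10*5) - 192) - 485 = ((-8 - 50) - 192) - 485 = (-58 - 192) - 485 = -250 - 485 = -735)
(b + 477)² = (-735 + 477)² = (-258)² = 66564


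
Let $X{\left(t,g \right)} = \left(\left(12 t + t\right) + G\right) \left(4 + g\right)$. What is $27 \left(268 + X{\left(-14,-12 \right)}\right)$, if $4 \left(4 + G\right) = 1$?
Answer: $47358$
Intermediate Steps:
$G = - \frac{15}{4}$ ($G = -4 + \frac{1}{4} \cdot 1 = -4 + \frac{1}{4} = - \frac{15}{4} \approx -3.75$)
$X{\left(t,g \right)} = \left(4 + g\right) \left(- \frac{15}{4} + 13 t\right)$ ($X{\left(t,g \right)} = \left(\left(12 t + t\right) - \frac{15}{4}\right) \left(4 + g\right) = \left(13 t - \frac{15}{4}\right) \left(4 + g\right) = \left(- \frac{15}{4} + 13 t\right) \left(4 + g\right) = \left(4 + g\right) \left(- \frac{15}{4} + 13 t\right)$)
$27 \left(268 + X{\left(-14,-12 \right)}\right) = 27 \left(268 + \left(-15 + 52 \left(-14\right) - -45 + 13 \left(-12\right) \left(-14\right)\right)\right) = 27 \left(268 + \left(-15 - 728 + 45 + 2184\right)\right) = 27 \left(268 + 1486\right) = 27 \cdot 1754 = 47358$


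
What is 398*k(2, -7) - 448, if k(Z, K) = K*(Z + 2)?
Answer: -11592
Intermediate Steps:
k(Z, K) = K*(2 + Z)
398*k(2, -7) - 448 = 398*(-7*(2 + 2)) - 448 = 398*(-7*4) - 448 = 398*(-28) - 448 = -11144 - 448 = -11592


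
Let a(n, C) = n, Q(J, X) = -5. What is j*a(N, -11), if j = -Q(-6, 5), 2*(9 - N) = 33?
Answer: -75/2 ≈ -37.500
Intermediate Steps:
N = -15/2 (N = 9 - ½*33 = 9 - 33/2 = -15/2 ≈ -7.5000)
j = 5 (j = -1*(-5) = 5)
j*a(N, -11) = 5*(-15/2) = -75/2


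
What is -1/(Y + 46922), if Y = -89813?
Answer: 1/42891 ≈ 2.3315e-5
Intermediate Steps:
-1/(Y + 46922) = -1/(-89813 + 46922) = -1/(-42891) = -1*(-1/42891) = 1/42891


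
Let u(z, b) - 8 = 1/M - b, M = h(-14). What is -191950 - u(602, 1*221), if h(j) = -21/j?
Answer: -575213/3 ≈ -1.9174e+5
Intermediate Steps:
M = 3/2 (M = -21/(-14) = -21*(-1/14) = 3/2 ≈ 1.5000)
u(z, b) = 26/3 - b (u(z, b) = 8 + (1/(3/2) - b) = 8 + (2/3 - b) = 26/3 - b)
-191950 - u(602, 1*221) = -191950 - (26/3 - 221) = -191950 - 1*(-637/3) = -191950 + 637/3 = -575213/3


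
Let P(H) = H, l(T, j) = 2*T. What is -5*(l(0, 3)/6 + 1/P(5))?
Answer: -1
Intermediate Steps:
-5*(l(0, 3)/6 + 1/P(5)) = -5*((2*0)/6 + 1/5) = -5*(0*(⅙) + 1*(⅕)) = -5*(0 + ⅕) = -5*⅕ = -1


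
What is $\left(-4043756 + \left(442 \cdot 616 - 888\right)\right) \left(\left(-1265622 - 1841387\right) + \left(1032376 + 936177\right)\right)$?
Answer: $4294679537632$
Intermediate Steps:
$\left(-4043756 + \left(442 \cdot 616 - 888\right)\right) \left(\left(-1265622 - 1841387\right) + \left(1032376 + 936177\right)\right) = \left(-4043756 + \left(272272 - 888\right)\right) \left(-3107009 + 1968553\right) = \left(-4043756 + 271384\right) \left(-1138456\right) = \left(-3772372\right) \left(-1138456\right) = 4294679537632$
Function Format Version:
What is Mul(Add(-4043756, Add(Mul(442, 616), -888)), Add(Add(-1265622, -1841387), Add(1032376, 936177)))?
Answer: 4294679537632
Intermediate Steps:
Mul(Add(-4043756, Add(Mul(442, 616), -888)), Add(Add(-1265622, -1841387), Add(1032376, 936177))) = Mul(Add(-4043756, Add(272272, -888)), Add(-3107009, 1968553)) = Mul(Add(-4043756, 271384), -1138456) = Mul(-3772372, -1138456) = 4294679537632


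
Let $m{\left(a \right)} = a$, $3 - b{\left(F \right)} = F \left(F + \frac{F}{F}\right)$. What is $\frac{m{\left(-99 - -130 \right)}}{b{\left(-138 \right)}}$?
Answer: $- \frac{31}{18903} \approx -0.00164$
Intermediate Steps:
$b{\left(F \right)} = 3 - F \left(1 + F\right)$ ($b{\left(F \right)} = 3 - F \left(F + \frac{F}{F}\right) = 3 - F \left(F + 1\right) = 3 - F \left(1 + F\right)$)
$\frac{m{\left(-99 - -130 \right)}}{b{\left(-138 \right)}} = \frac{-99 - -130}{3 - -138 - \left(-138\right)^{2}} = \frac{-99 + 130}{3 + 138 - 19044} = \frac{31}{3 + 138 - 19044} = \frac{31}{-18903} = 31 \left(- \frac{1}{18903}\right) = - \frac{31}{18903}$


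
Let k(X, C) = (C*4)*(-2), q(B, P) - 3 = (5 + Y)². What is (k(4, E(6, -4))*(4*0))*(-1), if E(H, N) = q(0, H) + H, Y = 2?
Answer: 0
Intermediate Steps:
q(B, P) = 52 (q(B, P) = 3 + (5 + 2)² = 3 + 7² = 3 + 49 = 52)
E(H, N) = 52 + H
k(X, C) = -8*C (k(X, C) = (4*C)*(-2) = -8*C)
(k(4, E(6, -4))*(4*0))*(-1) = ((-8*(52 + 6))*(4*0))*(-1) = (-8*58*0)*(-1) = -464*0*(-1) = 0*(-1) = 0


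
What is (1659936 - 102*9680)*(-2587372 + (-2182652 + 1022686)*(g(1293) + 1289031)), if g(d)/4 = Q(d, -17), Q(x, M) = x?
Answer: -1009694002144974720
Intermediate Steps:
g(d) = 4*d
(1659936 - 102*9680)*(-2587372 + (-2182652 + 1022686)*(g(1293) + 1289031)) = (1659936 - 102*9680)*(-2587372 + (-2182652 + 1022686)*(4*1293 + 1289031)) = (1659936 - 987360)*(-2587372 - 1159966*(5172 + 1289031)) = 672576*(-2587372 - 1159966*1294203) = 672576*(-2587372 - 1501231477098) = 672576*(-1501234064470) = -1009694002144974720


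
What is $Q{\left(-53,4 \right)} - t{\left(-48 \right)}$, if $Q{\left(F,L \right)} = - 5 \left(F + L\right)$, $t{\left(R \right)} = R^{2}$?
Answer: $-2059$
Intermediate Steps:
$Q{\left(F,L \right)} = - 5 F - 5 L$
$Q{\left(-53,4 \right)} - t{\left(-48 \right)} = \left(\left(-5\right) \left(-53\right) - 20\right) - \left(-48\right)^{2} = \left(265 - 20\right) - 2304 = 245 - 2304 = -2059$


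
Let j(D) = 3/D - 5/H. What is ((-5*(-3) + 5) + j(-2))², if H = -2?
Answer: 441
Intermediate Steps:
j(D) = 5/2 + 3/D (j(D) = 3/D - 5/(-2) = 3/D - 5*(-½) = 3/D + 5/2 = 5/2 + 3/D)
((-5*(-3) + 5) + j(-2))² = ((-5*(-3) + 5) + (5/2 + 3/(-2)))² = ((15 + 5) + (5/2 + 3*(-½)))² = (20 + (5/2 - 3/2))² = (20 + 1)² = 21² = 441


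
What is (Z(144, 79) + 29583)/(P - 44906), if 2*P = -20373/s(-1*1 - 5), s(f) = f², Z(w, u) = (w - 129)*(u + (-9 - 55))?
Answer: -715392/1084535 ≈ -0.65963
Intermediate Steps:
Z(w, u) = (-129 + w)*(-64 + u) (Z(w, u) = (-129 + w)*(u - 64) = (-129 + w)*(-64 + u))
P = -6791/24 (P = (-20373/(-1*1 - 5)²)/2 = (-20373/(-1 - 5)²)/2 = (-20373/((-6)²))/2 = (-20373/36)/2 = (-20373*1/36)/2 = (½)*(-6791/12) = -6791/24 ≈ -282.96)
(Z(144, 79) + 29583)/(P - 44906) = ((8256 - 129*79 - 64*144 + 79*144) + 29583)/(-6791/24 - 44906) = ((8256 - 10191 - 9216 + 11376) + 29583)/(-1084535/24) = (225 + 29583)*(-24/1084535) = 29808*(-24/1084535) = -715392/1084535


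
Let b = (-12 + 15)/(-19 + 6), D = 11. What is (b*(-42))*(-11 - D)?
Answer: -2772/13 ≈ -213.23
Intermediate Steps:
b = -3/13 (b = 3/(-13) = 3*(-1/13) = -3/13 ≈ -0.23077)
(b*(-42))*(-11 - D) = (-3/13*(-42))*(-11 - 1*11) = 126*(-11 - 11)/13 = (126/13)*(-22) = -2772/13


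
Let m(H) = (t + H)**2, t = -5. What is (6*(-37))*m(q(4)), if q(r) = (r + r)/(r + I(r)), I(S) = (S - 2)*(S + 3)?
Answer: -124394/27 ≈ -4607.2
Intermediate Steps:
I(S) = (-2 + S)*(3 + S)
q(r) = 2*r/(-6 + r**2 + 2*r) (q(r) = (r + r)/(r + (-6 + r + r**2)) = (2*r)/(-6 + r**2 + 2*r) = 2*r/(-6 + r**2 + 2*r))
m(H) = (-5 + H)**2
(6*(-37))*m(q(4)) = (6*(-37))*(-5 + 2*4/(-6 + 4**2 + 2*4))**2 = -222*(-5 + 2*4/(-6 + 16 + 8))**2 = -222*(-5 + 2*4/18)**2 = -222*(-5 + 2*4*(1/18))**2 = -222*(-5 + 4/9)**2 = -222*(-41/9)**2 = -222*1681/81 = -124394/27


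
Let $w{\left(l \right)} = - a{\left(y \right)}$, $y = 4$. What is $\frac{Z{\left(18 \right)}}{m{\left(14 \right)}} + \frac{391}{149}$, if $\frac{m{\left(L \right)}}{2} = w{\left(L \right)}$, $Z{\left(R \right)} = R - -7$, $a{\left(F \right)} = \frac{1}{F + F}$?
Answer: $- \frac{14509}{149} \approx -97.376$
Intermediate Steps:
$a{\left(F \right)} = \frac{1}{2 F}$
$Z{\left(R \right)} = 7 + R$ ($Z{\left(R \right)} = R + 7 = 7 + R$)
$w{\left(l \right)} = - \frac{1}{8}$ ($w{\left(l \right)} = - \frac{1}{2 \cdot 4} = \left(-1\right) \frac{1}{8} = - \frac{1}{8}$)
$m{\left(L \right)} = - \frac{1}{4}$ ($m{\left(L \right)} = 2 \left(- \frac{1}{8}\right) = - \frac{1}{4}$)
$\frac{Z{\left(18 \right)}}{m{\left(14 \right)}} + \frac{391}{149} = \frac{7 + 18}{- \frac{1}{4}} + \frac{391}{149} = 25 \left(-4\right) + 391 \cdot \frac{1}{149} = -100 + \frac{391}{149} = - \frac{14509}{149}$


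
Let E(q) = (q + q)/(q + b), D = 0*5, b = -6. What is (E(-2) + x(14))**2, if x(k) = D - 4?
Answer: 49/4 ≈ 12.250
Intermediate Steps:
D = 0
x(k) = -4 (x(k) = 0 - 4 = -4)
E(q) = 2*q/(-6 + q) (E(q) = (q + q)/(q - 6) = (2*q)/(-6 + q) = 2*q/(-6 + q))
(E(-2) + x(14))**2 = (2*(-2)/(-6 - 2) - 4)**2 = (2*(-2)/(-8) - 4)**2 = (2*(-2)*(-1/8) - 4)**2 = (1/2 - 4)**2 = (-7/2)**2 = 49/4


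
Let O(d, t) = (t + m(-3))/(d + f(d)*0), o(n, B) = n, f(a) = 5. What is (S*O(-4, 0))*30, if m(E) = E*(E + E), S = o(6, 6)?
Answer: -810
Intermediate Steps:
S = 6
m(E) = 2*E² (m(E) = E*(2*E) = 2*E²)
O(d, t) = (18 + t)/d (O(d, t) = (t + 2*(-3)²)/(d + 5*0) = (t + 2*9)/(d + 0) = (t + 18)/d = (18 + t)/d)
(S*O(-4, 0))*30 = (6*((18 + 0)/(-4)))*30 = (6*(-¼*18))*30 = (6*(-9/2))*30 = -27*30 = -810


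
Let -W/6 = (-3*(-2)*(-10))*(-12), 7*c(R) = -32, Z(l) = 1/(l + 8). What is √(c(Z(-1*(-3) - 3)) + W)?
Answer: 8*I*√3311/7 ≈ 65.761*I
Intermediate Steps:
Z(l) = 1/(8 + l)
c(R) = -32/7 (c(R) = (⅐)*(-32) = -32/7)
W = -4320 (W = -6*-3*(-2)*(-10)*(-12) = -6*6*(-10)*(-12) = -(-360)*(-12) = -6*720 = -4320)
√(c(Z(-1*(-3) - 3)) + W) = √(-32/7 - 4320) = √(-30272/7) = 8*I*√3311/7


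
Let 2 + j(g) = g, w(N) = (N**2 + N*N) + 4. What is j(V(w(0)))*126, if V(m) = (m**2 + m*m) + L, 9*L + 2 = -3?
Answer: 3710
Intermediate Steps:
L = -5/9 (L = -2/9 + (1/9)*(-3) = -2/9 - 1/3 = -5/9 ≈ -0.55556)
w(N) = 4 + 2*N**2 (w(N) = (N**2 + N**2) + 4 = 2*N**2 + 4 = 4 + 2*N**2)
V(m) = -5/9 + 2*m**2 (V(m) = (m**2 + m*m) - 5/9 = (m**2 + m**2) - 5/9 = 2*m**2 - 5/9 = -5/9 + 2*m**2)
j(g) = -2 + g
j(V(w(0)))*126 = (-2 + (-5/9 + 2*(4 + 2*0**2)**2))*126 = (-2 + (-5/9 + 2*(4 + 2*0)**2))*126 = (-2 + (-5/9 + 2*(4 + 0)**2))*126 = (-2 + (-5/9 + 2*4**2))*126 = (-2 + (-5/9 + 2*16))*126 = (-2 + (-5/9 + 32))*126 = (-2 + 283/9)*126 = (265/9)*126 = 3710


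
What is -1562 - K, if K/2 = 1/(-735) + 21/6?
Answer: -1153213/735 ≈ -1569.0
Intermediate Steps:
K = 5143/735 (K = 2*(1/(-735) + 21/6) = 2*(-1/735 + (⅙)*21) = 2*(-1/735 + 7/2) = 2*(5143/1470) = 5143/735 ≈ 6.9973)
-1562 - K = -1562 - 1*5143/735 = -1562 - 5143/735 = -1153213/735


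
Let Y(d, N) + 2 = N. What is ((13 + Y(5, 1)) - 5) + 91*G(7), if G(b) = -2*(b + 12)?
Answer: -3451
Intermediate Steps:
Y(d, N) = -2 + N
G(b) = -24 - 2*b (G(b) = -2*(12 + b) = -24 - 2*b)
((13 + Y(5, 1)) - 5) + 91*G(7) = ((13 + (-2 + 1)) - 5) + 91*(-24 - 2*7) = ((13 - 1) - 5) + 91*(-24 - 14) = (12 - 5) + 91*(-38) = 7 - 3458 = -3451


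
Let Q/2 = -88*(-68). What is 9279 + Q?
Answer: 21247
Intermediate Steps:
Q = 11968 (Q = 2*(-88*(-68)) = 2*5984 = 11968)
9279 + Q = 9279 + 11968 = 21247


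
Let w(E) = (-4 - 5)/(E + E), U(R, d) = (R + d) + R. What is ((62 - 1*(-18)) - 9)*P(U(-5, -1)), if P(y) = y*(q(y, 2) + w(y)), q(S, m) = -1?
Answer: 923/2 ≈ 461.50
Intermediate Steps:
U(R, d) = d + 2*R
w(E) = -9/(2*E) (w(E) = -9*1/(2*E) = -9/(2*E))
P(y) = y*(-1 - 9/(2*y))
((62 - 1*(-18)) - 9)*P(U(-5, -1)) = ((62 - 1*(-18)) - 9)*(-9/2 - (-1 + 2*(-5))) = ((62 + 18) - 9)*(-9/2 - (-1 - 10)) = (80 - 9)*(-9/2 - 1*(-11)) = 71*(-9/2 + 11) = 71*(13/2) = 923/2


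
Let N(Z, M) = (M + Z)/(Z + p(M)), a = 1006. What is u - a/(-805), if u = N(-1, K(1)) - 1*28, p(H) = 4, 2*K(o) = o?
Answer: -130009/4830 ≈ -26.917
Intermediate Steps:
K(o) = o/2
N(Z, M) = (M + Z)/(4 + Z) (N(Z, M) = (M + Z)/(Z + 4) = (M + Z)/(4 + Z))
u = -169/6 (u = ((½)*1 - 1)/(4 - 1) - 1*28 = (½ - 1)/3 - 28 = (⅓)*(-½) - 28 = -⅙ - 28 = -169/6 ≈ -28.167)
u - a/(-805) = -169/6 - 1006/(-805) = -169/6 - 1006*(-1)/805 = -169/6 - 1*(-1006/805) = -169/6 + 1006/805 = -130009/4830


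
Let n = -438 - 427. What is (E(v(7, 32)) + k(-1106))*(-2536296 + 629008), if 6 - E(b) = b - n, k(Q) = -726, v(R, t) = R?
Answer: 3036402496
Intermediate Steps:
n = -865
E(b) = -859 - b (E(b) = 6 - (b - 1*(-865)) = 6 - (b + 865) = 6 - (865 + b) = 6 + (-865 - b) = -859 - b)
(E(v(7, 32)) + k(-1106))*(-2536296 + 629008) = ((-859 - 1*7) - 726)*(-2536296 + 629008) = ((-859 - 7) - 726)*(-1907288) = (-866 - 726)*(-1907288) = -1592*(-1907288) = 3036402496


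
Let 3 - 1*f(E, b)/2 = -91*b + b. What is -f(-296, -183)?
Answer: 32934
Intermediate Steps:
f(E, b) = 6 + 180*b (f(E, b) = 6 - 2*(-91*b + b) = 6 - (-180)*b = 6 + 180*b)
-f(-296, -183) = -(6 + 180*(-183)) = -(6 - 32940) = -1*(-32934) = 32934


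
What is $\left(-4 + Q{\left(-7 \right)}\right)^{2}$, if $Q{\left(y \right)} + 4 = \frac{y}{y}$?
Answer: $49$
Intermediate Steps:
$Q{\left(y \right)} = -3$ ($Q{\left(y \right)} = -4 + \frac{y}{y} = -4 + 1 = -3$)
$\left(-4 + Q{\left(-7 \right)}\right)^{2} = \left(-4 - 3\right)^{2} = \left(-7\right)^{2} = 49$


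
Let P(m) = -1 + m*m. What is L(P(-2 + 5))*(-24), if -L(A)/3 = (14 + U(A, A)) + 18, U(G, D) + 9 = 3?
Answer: 1872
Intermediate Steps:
U(G, D) = -6 (U(G, D) = -9 + 3 = -6)
P(m) = -1 + m**2
L(A) = -78 (L(A) = -3*((14 - 6) + 18) = -3*(8 + 18) = -3*26 = -78)
L(P(-2 + 5))*(-24) = -78*(-24) = 1872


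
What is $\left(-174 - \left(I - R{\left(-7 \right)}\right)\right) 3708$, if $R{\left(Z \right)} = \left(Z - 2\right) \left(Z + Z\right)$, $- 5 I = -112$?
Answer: $- \frac{1305216}{5} \approx -2.6104 \cdot 10^{5}$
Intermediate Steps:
$I = \frac{112}{5}$ ($I = \left(- \frac{1}{5}\right) \left(-112\right) = \frac{112}{5} \approx 22.4$)
$R{\left(Z \right)} = 2 Z \left(-2 + Z\right)$ ($R{\left(Z \right)} = \left(-2 + Z\right) 2 Z = 2 Z \left(-2 + Z\right)$)
$\left(-174 - \left(I - R{\left(-7 \right)}\right)\right) 3708 = \left(-174 - \left(\frac{112}{5} - 2 \left(-7\right) \left(-2 - 7\right)\right)\right) 3708 = \left(-174 - \left(\frac{112}{5} - 2 \left(-7\right) \left(-9\right)\right)\right) 3708 = \left(-174 - \left(\frac{112}{5} - 126\right)\right) 3708 = \left(-174 - - \frac{518}{5}\right) 3708 = \left(-174 + \frac{518}{5}\right) 3708 = \left(- \frac{352}{5}\right) 3708 = - \frac{1305216}{5}$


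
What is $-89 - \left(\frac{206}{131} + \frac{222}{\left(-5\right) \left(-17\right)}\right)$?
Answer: $- \frac{1037607}{11135} \approx -93.184$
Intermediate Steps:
$-89 - \left(\frac{206}{131} + \frac{222}{\left(-5\right) \left(-17\right)}\right) = -89 - \left(206 \cdot \frac{1}{131} + \frac{222}{85}\right) = -89 - \left(\frac{206}{131} + 222 \cdot \frac{1}{85}\right) = -89 - \left(\frac{206}{131} + \frac{222}{85}\right) = -89 - \frac{46592}{11135} = - \frac{1037607}{11135}$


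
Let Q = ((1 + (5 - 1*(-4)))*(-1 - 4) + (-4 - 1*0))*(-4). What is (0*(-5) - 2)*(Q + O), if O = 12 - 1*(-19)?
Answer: -494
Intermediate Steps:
Q = 216 (Q = ((1 + (5 + 4))*(-5) + (-4 + 0))*(-4) = ((1 + 9)*(-5) - 4)*(-4) = (10*(-5) - 4)*(-4) = (-50 - 4)*(-4) = -54*(-4) = 216)
O = 31 (O = 12 + 19 = 31)
(0*(-5) - 2)*(Q + O) = (0*(-5) - 2)*(216 + 31) = (0 - 2)*247 = -2*247 = -494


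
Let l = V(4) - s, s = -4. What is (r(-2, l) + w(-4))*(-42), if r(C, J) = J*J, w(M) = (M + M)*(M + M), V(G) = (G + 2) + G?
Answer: -10920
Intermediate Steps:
V(G) = 2 + 2*G (V(G) = (2 + G) + G = 2 + 2*G)
w(M) = 4*M**2 (w(M) = (2*M)*(2*M) = 4*M**2)
l = 14 (l = (2 + 2*4) - 1*(-4) = (2 + 8) + 4 = 10 + 4 = 14)
r(C, J) = J**2
(r(-2, l) + w(-4))*(-42) = (14**2 + 4*(-4)**2)*(-42) = (196 + 4*16)*(-42) = (196 + 64)*(-42) = 260*(-42) = -10920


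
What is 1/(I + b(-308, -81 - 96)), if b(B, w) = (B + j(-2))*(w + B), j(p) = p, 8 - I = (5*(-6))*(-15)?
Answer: 1/149908 ≈ 6.6708e-6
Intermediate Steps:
I = -442 (I = 8 - 5*(-6)*(-15) = 8 - (-30)*(-15) = 8 - 1*450 = 8 - 450 = -442)
b(B, w) = (-2 + B)*(B + w) (b(B, w) = (B - 2)*(w + B) = (-2 + B)*(B + w))
1/(I + b(-308, -81 - 96)) = 1/(-442 + ((-308)² - 2*(-308) - 2*(-81 - 96) - 308*(-81 - 96))) = 1/(-442 + (94864 + 616 - 2*(-177) - 308*(-177))) = 1/(-442 + (94864 + 616 + 354 + 54516)) = 1/(-442 + 150350) = 1/149908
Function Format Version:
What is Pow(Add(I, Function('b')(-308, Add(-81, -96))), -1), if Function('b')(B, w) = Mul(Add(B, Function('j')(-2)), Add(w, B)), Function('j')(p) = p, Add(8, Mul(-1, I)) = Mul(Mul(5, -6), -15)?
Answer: Rational(1, 149908) ≈ 6.6708e-6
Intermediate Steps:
I = -442 (I = Add(8, Mul(-1, Mul(Mul(5, -6), -15))) = Add(8, Mul(-1, Mul(-30, -15))) = Add(8, Mul(-1, 450)) = Add(8, -450) = -442)
Function('b')(B, w) = Mul(Add(-2, B), Add(B, w)) (Function('b')(B, w) = Mul(Add(B, -2), Add(w, B)) = Mul(Add(-2, B), Add(B, w)))
Pow(Add(I, Function('b')(-308, Add(-81, -96))), -1) = Pow(Add(-442, Add(Pow(-308, 2), Mul(-2, -308), Mul(-2, Add(-81, -96)), Mul(-308, Add(-81, -96)))), -1) = Pow(Add(-442, Add(94864, 616, Mul(-2, -177), Mul(-308, -177))), -1) = Pow(Add(-442, Add(94864, 616, 354, 54516)), -1) = Pow(Add(-442, 150350), -1) = Pow(149908, -1) = Rational(1, 149908)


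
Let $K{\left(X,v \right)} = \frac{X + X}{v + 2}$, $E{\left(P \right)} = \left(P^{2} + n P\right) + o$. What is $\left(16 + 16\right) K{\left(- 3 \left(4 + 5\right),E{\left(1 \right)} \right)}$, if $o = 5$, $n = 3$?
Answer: $- \frac{1728}{11} \approx -157.09$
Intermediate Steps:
$E{\left(P \right)} = 5 + P^{2} + 3 P$ ($E{\left(P \right)} = \left(P^{2} + 3 P\right) + 5 = 5 + P^{2} + 3 P$)
$K{\left(X,v \right)} = \frac{2 X}{2 + v}$
$\left(16 + 16\right) K{\left(- 3 \left(4 + 5\right),E{\left(1 \right)} \right)} = \left(16 + 16\right) \frac{2 \left(- 3 \left(4 + 5\right)\right)}{2 + \left(5 + 1^{2} + 3 \cdot 1\right)} = 32 \frac{2 \left(\left(-3\right) 9\right)}{2 + \left(5 + 1 + 3\right)} = 32 \cdot 2 \left(-27\right) \frac{1}{2 + 9} = 32 \cdot 2 \left(-27\right) \frac{1}{11} = 32 \left(- \frac{54}{11}\right) = - \frac{1728}{11}$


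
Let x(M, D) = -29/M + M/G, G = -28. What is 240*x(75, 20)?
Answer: -25748/35 ≈ -735.66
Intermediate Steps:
x(M, D) = -29/M - M/28 (x(M, D) = -29/M + M/(-28) = -29/M + M*(-1/28) = -29/M - M/28)
240*x(75, 20) = 240*(-29/75 - 1/28*75) = 240*(-29*1/75 - 75/28) = 240*(-29/75 - 75/28) = 240*(-6437/2100) = -25748/35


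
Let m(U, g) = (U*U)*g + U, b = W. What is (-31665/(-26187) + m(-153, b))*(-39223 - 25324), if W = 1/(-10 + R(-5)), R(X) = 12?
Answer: -1859757643537/2494 ≈ -7.4569e+8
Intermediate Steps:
W = 1/2 (W = 1/(-10 + 12) = 1/2 ≈ 0.50000)
b = 1/2 ≈ 0.50000
m(U, g) = U + g*U**2 (m(U, g) = U**2*g + U = g*U**2 + U = U + g*U**2)
(-31665/(-26187) + m(-153, b))*(-39223 - 25324) = (-31665/(-26187) - 153*(1 - 153*1/2))*(-39223 - 25324) = (-31665*(-1/26187) - 153*(1 - 153/2))*(-64547) = (10555/8729 - 153*(-151/2))*(-64547) = (10555/8729 + 23103/2)*(-64547) = (201687197/17458)*(-64547) = -1859757643537/2494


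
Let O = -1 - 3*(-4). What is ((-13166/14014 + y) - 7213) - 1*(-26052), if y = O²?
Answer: 132846137/7007 ≈ 18959.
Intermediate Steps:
O = 11 (O = -1 + 12 = 11)
y = 121 (y = 11² = 121)
((-13166/14014 + y) - 7213) - 1*(-26052) = ((-13166/14014 + 121) - 7213) - 1*(-26052) = ((-13166*1/14014 + 121) - 7213) + 26052 = ((-6583/7007 + 121) - 7213) + 26052 = (841264/7007 - 7213) + 26052 = -49700227/7007 + 26052 = 132846137/7007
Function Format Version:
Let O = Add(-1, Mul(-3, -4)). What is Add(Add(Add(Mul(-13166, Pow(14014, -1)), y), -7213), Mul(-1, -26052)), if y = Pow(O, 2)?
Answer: Rational(132846137, 7007) ≈ 18959.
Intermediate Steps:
O = 11 (O = Add(-1, 12) = 11)
y = 121 (y = Pow(11, 2) = 121)
Add(Add(Add(Mul(-13166, Pow(14014, -1)), y), -7213), Mul(-1, -26052)) = Add(Add(Add(Mul(-13166, Pow(14014, -1)), 121), -7213), Mul(-1, -26052)) = Add(Add(Add(Mul(-13166, Rational(1, 14014)), 121), -7213), 26052) = Add(Add(Add(Rational(-6583, 7007), 121), -7213), 26052) = Add(Add(Rational(841264, 7007), -7213), 26052) = Add(Rational(-49700227, 7007), 26052) = Rational(132846137, 7007)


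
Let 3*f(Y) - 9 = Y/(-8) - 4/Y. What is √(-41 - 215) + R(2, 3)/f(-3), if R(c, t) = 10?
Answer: 720/257 + 16*I ≈ 2.8016 + 16.0*I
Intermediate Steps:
f(Y) = 3 - 4/(3*Y) - Y/24 (f(Y) = 3 + (Y/(-8) - 4/Y)/3 = 3 + (Y*(-⅛) - 4/Y)/3 = 3 + (-Y/8 - 4/Y)/3 = 3 + (-4/Y - Y/8)/3 = 3 + (-4/(3*Y) - Y/24) = 3 - 4/(3*Y) - Y/24)
√(-41 - 215) + R(2, 3)/f(-3) = √(-41 - 215) + 10/(3 - 4/3/(-3) - 1/24*(-3)) = √(-256) + 10/(3 - 4/3*(-⅓) + ⅛) = 16*I + 10/(3 + 4/9 + ⅛) = 16*I + 10/(257/72) = 16*I + 10*(72/257) = 16*I + 720/257 = 720/257 + 16*I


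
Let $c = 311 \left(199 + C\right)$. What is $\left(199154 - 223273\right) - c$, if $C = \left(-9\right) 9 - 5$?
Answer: $-59262$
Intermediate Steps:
$C = -86$ ($C = -81 - 5 = -86$)
$c = 35143$ ($c = 311 \left(199 - 86\right) = 311 \cdot 113 = 35143$)
$\left(199154 - 223273\right) - c = \left(199154 - 223273\right) - 35143 = -24119 - 35143 = -59262$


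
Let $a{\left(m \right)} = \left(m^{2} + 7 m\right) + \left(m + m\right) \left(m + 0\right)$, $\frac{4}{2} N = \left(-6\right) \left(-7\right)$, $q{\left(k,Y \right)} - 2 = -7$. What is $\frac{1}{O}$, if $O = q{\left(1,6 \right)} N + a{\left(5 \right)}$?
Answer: $\frac{1}{5} \approx 0.2$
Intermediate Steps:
$q{\left(k,Y \right)} = -5$ ($q{\left(k,Y \right)} = 2 - 7 = -5$)
$N = 21$ ($N = \frac{\left(-6\right) \left(-7\right)}{2} = \frac{1}{2} \cdot 42 = 21$)
$a{\left(m \right)} = 3 m^{2} + 7 m$ ($a{\left(m \right)} = \left(m^{2} + 7 m\right) + 2 m m = \left(m^{2} + 7 m\right) + 2 m^{2} = 3 m^{2} + 7 m$)
$O = 5$ ($O = \left(-5\right) 21 + 5 \left(7 + 3 \cdot 5\right) = -105 + 5 \left(7 + 15\right) = -105 + 5 \cdot 22 = -105 + 110 = 5$)
$\frac{1}{O} = \frac{1}{5}$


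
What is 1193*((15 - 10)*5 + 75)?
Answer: 119300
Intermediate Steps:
1193*((15 - 10)*5 + 75) = 1193*(5*5 + 75) = 1193*(25 + 75) = 1193*100 = 119300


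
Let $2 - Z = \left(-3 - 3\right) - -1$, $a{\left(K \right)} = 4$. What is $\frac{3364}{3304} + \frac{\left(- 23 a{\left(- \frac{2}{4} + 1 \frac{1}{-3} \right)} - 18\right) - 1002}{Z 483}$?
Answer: $\frac{274987}{398958} \approx 0.68926$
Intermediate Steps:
$Z = 7$ ($Z = 2 - \left(\left(-3 - 3\right) - -1\right) = 2 - \left(-6 + 1\right) = 2 - -5 = 2 + 5 = 7$)
$\frac{3364}{3304} + \frac{\left(- 23 a{\left(- \frac{2}{4} + 1 \frac{1}{-3} \right)} - 18\right) - 1002}{Z 483} = \frac{3364}{3304} + \frac{\left(\left(-23\right) 4 - 18\right) - 1002}{7 \cdot 483} = 3364 \cdot \frac{1}{3304} + \frac{\left(-92 - 18\right) - 1002}{3381} = \frac{841}{826} + \left(-110 - 1002\right) \frac{1}{3381} = \frac{841}{826} - \frac{1112}{3381} = \frac{274987}{398958}$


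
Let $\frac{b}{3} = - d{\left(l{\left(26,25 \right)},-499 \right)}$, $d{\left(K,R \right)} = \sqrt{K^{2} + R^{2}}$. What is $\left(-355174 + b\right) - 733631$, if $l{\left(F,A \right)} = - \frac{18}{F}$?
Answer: $-1088805 - \frac{75 \sqrt{67330}}{13} \approx -1.0903 \cdot 10^{6}$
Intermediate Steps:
$b = - \frac{75 \sqrt{67330}}{13}$ ($b = 3 \left(- \sqrt{\left(- \frac{18}{26}\right)^{2} + \left(-499\right)^{2}}\right) = 3 \left(- \sqrt{\left(\left(-18\right) \frac{1}{26}\right)^{2} + 249001}\right) = 3 \left(- \sqrt{\left(- \frac{9}{13}\right)^{2} + 249001}\right) = 3 \left(- \sqrt{\frac{81}{169} + 249001}\right) = 3 \left(- \sqrt{\frac{42081250}{169}}\right) = 3 \left(- \frac{25 \sqrt{67330}}{13}\right) = - \frac{75 \sqrt{67330}}{13} \approx -1497.0$)
$\left(-355174 + b\right) - 733631 = \left(-355174 - \frac{75 \sqrt{67330}}{13}\right) - 733631 = -1088805 - \frac{75 \sqrt{67330}}{13}$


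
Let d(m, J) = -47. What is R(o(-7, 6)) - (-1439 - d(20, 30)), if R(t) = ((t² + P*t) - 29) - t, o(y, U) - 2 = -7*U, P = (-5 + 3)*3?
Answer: 3243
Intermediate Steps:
P = -6 (P = -2*3 = -6)
o(y, U) = 2 - 7*U
R(t) = -29 + t² - 7*t (R(t) = ((t² - 6*t) - 29) - t = (-29 + t² - 6*t) - t = -29 + t² - 7*t)
R(o(-7, 6)) - (-1439 - d(20, 30)) = (-29 + (2 - 7*6)² - 7*(2 - 7*6)) - (-1439 - 1*(-47)) = (-29 + (2 - 42)² - 7*(2 - 42)) - (-1439 + 47) = (-29 + (-40)² - 7*(-40)) - 1*(-1392) = (-29 + 1600 + 280) + 1392 = 1851 + 1392 = 3243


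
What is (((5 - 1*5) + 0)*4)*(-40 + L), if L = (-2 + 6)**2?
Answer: 0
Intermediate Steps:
L = 16 (L = 4**2 = 16)
(((5 - 1*5) + 0)*4)*(-40 + L) = (((5 - 1*5) + 0)*4)*(-40 + 16) = (((5 - 5) + 0)*4)*(-24) = ((0 + 0)*4)*(-24) = (0*4)*(-24) = 0*(-24) = 0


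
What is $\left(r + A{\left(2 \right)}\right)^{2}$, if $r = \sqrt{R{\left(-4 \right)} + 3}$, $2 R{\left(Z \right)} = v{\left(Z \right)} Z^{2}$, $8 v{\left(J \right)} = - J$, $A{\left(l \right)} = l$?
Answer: $\left(2 + \sqrt{7}\right)^{2} \approx 21.583$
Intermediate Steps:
$v{\left(J \right)} = - \frac{J}{8}$ ($v{\left(J \right)} = \frac{\left(-1\right) J}{8} = - \frac{J}{8}$)
$R{\left(Z \right)} = - \frac{Z^{3}}{16}$ ($R{\left(Z \right)} = \frac{- \frac{Z}{8} Z^{2}}{2} = \frac{\left(- \frac{1}{8}\right) Z^{3}}{2} = - \frac{Z^{3}}{16}$)
$r = \sqrt{7}$ ($r = \sqrt{- \frac{\left(-4\right)^{3}}{16} + 3} = \sqrt{\left(- \frac{1}{16}\right) \left(-64\right) + 3} = \sqrt{4 + 3} = \sqrt{7} \approx 2.6458$)
$\left(r + A{\left(2 \right)}\right)^{2} = \left(\sqrt{7} + 2\right)^{2} = \left(2 + \sqrt{7}\right)^{2}$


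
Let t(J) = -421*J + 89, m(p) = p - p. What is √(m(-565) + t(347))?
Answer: 3*I*√16222 ≈ 382.1*I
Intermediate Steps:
m(p) = 0
t(J) = 89 - 421*J
√(m(-565) + t(347)) = √(0 + (89 - 421*347)) = √(0 + (89 - 146087)) = √(0 - 145998) = √(-145998) = 3*I*√16222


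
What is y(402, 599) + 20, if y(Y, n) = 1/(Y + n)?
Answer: 20021/1001 ≈ 20.001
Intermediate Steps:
y(402, 599) + 20 = 1/(402 + 599) + 20 = 1/1001 + 20 = 20021/1001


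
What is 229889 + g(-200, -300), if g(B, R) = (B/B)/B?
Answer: 45977799/200 ≈ 2.2989e+5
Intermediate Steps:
g(B, R) = 1/B
229889 + g(-200, -300) = 229889 + 1/(-200) = 229889 - 1/200 = 45977799/200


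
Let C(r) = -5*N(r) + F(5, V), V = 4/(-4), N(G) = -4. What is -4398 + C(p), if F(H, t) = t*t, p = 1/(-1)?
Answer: -4377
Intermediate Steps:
p = -1
V = -1 (V = 4*(-¼) = -1)
F(H, t) = t²
C(r) = 21 (C(r) = -5*(-4) + (-1)² = 20 + 1 = 21)
-4398 + C(p) = -4398 + 21 = -4377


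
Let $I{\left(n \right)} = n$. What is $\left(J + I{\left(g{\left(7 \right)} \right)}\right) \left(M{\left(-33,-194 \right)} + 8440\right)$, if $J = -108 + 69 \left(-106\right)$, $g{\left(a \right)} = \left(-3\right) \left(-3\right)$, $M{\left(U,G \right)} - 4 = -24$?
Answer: $-62417460$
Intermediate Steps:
$M{\left(U,G \right)} = -20$ ($M{\left(U,G \right)} = 4 - 24 = -20$)
$g{\left(a \right)} = 9$
$J = -7422$ ($J = -108 - 7314 = -7422$)
$\left(J + I{\left(g{\left(7 \right)} \right)}\right) \left(M{\left(-33,-194 \right)} + 8440\right) = \left(-7422 + 9\right) \left(-20 + 8440\right) = \left(-7413\right) 8420 = -62417460$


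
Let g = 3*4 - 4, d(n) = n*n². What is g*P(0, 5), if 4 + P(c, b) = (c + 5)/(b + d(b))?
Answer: -412/13 ≈ -31.692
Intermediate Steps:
d(n) = n³
g = 8 (g = 12 - 4 = 8)
P(c, b) = -4 + (5 + c)/(b + b³) (P(c, b) = -4 + (c + 5)/(b + b³) = -4 + (5 + c)/(b + b³))
g*P(0, 5) = 8*((5 + 0 - 4*5 - 4*5³)/(5 + 5³)) = 8*((5 + 0 - 20 - 4*125)/(5 + 125)) = 8*((5 + 0 - 20 - 500)/130) = 8*((1/130)*(-515)) = 8*(-103/26) = -412/13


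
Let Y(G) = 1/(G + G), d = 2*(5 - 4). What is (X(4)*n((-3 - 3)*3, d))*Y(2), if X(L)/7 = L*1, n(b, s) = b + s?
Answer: -112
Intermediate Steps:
d = 2 (d = 2*1 = 2)
Y(G) = 1/(2*G)
X(L) = 7*L (X(L) = 7*(L*1) = 7*L)
(X(4)*n((-3 - 3)*3, d))*Y(2) = ((7*4)*((-3 - 3)*3 + 2))*((½)/2) = (28*(-6*3 + 2))*((½)*(½)) = (28*(-18 + 2))*(¼) = (28*(-16))*(¼) = -448*¼ = -112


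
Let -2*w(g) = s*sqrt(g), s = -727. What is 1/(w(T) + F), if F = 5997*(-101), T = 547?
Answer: -2422788/1467186317873 - 1454*sqrt(547)/1467186317873 ≈ -1.6745e-6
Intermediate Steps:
w(g) = 727*sqrt(g)/2 (w(g) = -(-727)*sqrt(g)/2 = 727*sqrt(g)/2)
F = -605697
1/(w(T) + F) = 1/(727*sqrt(547)/2 - 605697) = 1/(-605697 + 727*sqrt(547)/2)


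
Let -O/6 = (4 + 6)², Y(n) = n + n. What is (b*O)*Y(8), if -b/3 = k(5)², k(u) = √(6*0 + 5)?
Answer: 144000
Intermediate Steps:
k(u) = √5 (k(u) = √(0 + 5) = √5)
Y(n) = 2*n
b = -15 (b = -3*(√5)² = -3*5 = -15)
O = -600 (O = -6*(4 + 6)² = -6*10² = -6*100 = -600)
(b*O)*Y(8) = (-15*(-600))*(2*8) = 9000*16 = 144000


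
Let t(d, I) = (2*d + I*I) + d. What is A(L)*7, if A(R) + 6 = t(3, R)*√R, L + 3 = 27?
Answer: -42 + 8190*√6 ≈ 20019.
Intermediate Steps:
L = 24 (L = -3 + 27 = 24)
t(d, I) = I² + 3*d (t(d, I) = (2*d + I²) + d = (I² + 2*d) + d = I² + 3*d)
A(R) = -6 + √R*(9 + R²) (A(R) = -6 + (R² + 3*3)*√R = -6 + (R² + 9)*√R = -6 + (9 + R²)*√R = -6 + √R*(9 + R²))
A(L)*7 = (-6 + √24*(9 + 24²))*7 = (-6 + (2*√6)*(9 + 576))*7 = (-6 + (2*√6)*585)*7 = (-6 + 1170*√6)*7 = -42 + 8190*√6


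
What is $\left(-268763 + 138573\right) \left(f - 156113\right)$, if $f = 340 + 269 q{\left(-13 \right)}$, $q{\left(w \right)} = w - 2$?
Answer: $20805403520$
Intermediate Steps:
$q{\left(w \right)} = -2 + w$ ($q{\left(w \right)} = w - 2 = -2 + w$)
$f = -3695$ ($f = 340 + 269 \left(-2 - 13\right) = 340 + 269 \left(-15\right) = 340 - 4035 = -3695$)
$\left(-268763 + 138573\right) \left(f - 156113\right) = \left(-268763 + 138573\right) \left(-3695 - 156113\right) = \left(-130190\right) \left(-159808\right) = 20805403520$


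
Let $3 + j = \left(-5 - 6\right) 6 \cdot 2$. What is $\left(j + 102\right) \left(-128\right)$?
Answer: $4224$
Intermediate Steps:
$j = -135$ ($j = -3 + \left(-5 - 6\right) 6 \cdot 2 = -3 + \left(-11\right) 6 \cdot 2 = -3 - 132 = -135$)
$\left(j + 102\right) \left(-128\right) = \left(-135 + 102\right) \left(-128\right) = \left(-33\right) \left(-128\right) = 4224$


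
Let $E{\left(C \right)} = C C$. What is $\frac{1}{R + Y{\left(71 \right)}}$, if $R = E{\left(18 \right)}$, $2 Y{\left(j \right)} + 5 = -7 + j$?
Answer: $\frac{2}{707} \approx 0.0028289$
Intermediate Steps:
$Y{\left(j \right)} = -6 + \frac{j}{2}$ ($Y{\left(j \right)} = - \frac{5}{2} + \frac{-7 + j}{2} = - \frac{5}{2} + \left(- \frac{7}{2} + \frac{j}{2}\right) = -6 + \frac{j}{2}$)
$E{\left(C \right)} = C^{2}$
$R = 324$ ($R = 18^{2} = 324$)
$\frac{1}{R + Y{\left(71 \right)}} = \frac{1}{324 + \left(-6 + \frac{1}{2} \cdot 71\right)} = \frac{1}{324 + \left(-6 + \frac{71}{2}\right)} = \frac{1}{324 + \frac{59}{2}} = \frac{1}{\frac{707}{2}} = \frac{2}{707}$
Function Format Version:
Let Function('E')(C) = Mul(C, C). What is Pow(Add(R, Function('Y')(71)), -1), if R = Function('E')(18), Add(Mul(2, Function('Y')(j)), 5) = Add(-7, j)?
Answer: Rational(2, 707) ≈ 0.0028289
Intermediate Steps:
Function('Y')(j) = Add(-6, Mul(Rational(1, 2), j)) (Function('Y')(j) = Add(Rational(-5, 2), Mul(Rational(1, 2), Add(-7, j))) = Add(Rational(-5, 2), Add(Rational(-7, 2), Mul(Rational(1, 2), j))) = Add(-6, Mul(Rational(1, 2), j)))
Function('E')(C) = Pow(C, 2)
R = 324 (R = Pow(18, 2) = 324)
Pow(Add(R, Function('Y')(71)), -1) = Pow(Add(324, Add(-6, Mul(Rational(1, 2), 71))), -1) = Pow(Add(324, Add(-6, Rational(71, 2))), -1) = Pow(Add(324, Rational(59, 2)), -1) = Pow(Rational(707, 2), -1) = Rational(2, 707)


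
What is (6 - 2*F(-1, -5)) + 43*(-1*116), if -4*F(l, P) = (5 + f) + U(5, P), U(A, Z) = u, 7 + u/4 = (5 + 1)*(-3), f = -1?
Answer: -5030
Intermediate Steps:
u = -100 (u = -28 + 4*((5 + 1)*(-3)) = -28 + 4*(6*(-3)) = -28 + 4*(-18) = -28 - 72 = -100)
U(A, Z) = -100
F(l, P) = 24 (F(l, P) = -((5 - 1) - 100)/4 = -(4 - 100)/4 = -¼*(-96) = 24)
(6 - 2*F(-1, -5)) + 43*(-1*116) = (6 - 2*24) + 43*(-1*116) = (6 - 48) + 43*(-116) = -42 - 4988 = -5030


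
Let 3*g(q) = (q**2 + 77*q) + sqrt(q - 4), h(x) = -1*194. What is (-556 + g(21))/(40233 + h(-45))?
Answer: 130/40039 + sqrt(17)/120117 ≈ 0.0032812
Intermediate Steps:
h(x) = -194
g(q) = q**2/3 + sqrt(-4 + q)/3 + 77*q/3 (g(q) = ((q**2 + 77*q) + sqrt(q - 4))/3 = ((q**2 + 77*q) + sqrt(-4 + q))/3 = (q**2 + sqrt(-4 + q) + 77*q)/3 = q**2/3 + sqrt(-4 + q)/3 + 77*q/3)
(-556 + g(21))/(40233 + h(-45)) = (-556 + ((1/3)*21**2 + sqrt(-4 + 21)/3 + (77/3)*21))/(40233 - 194) = (-556 + ((1/3)*441 + sqrt(17)/3 + 539))/40039 = (-556 + (147 + sqrt(17)/3 + 539))*(1/40039) = (-556 + (686 + sqrt(17)/3))*(1/40039) = (130 + sqrt(17)/3)*(1/40039) = 130/40039 + sqrt(17)/120117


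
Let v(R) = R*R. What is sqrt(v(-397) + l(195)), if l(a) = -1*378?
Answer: sqrt(157231) ≈ 396.52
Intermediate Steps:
v(R) = R**2
l(a) = -378
sqrt(v(-397) + l(195)) = sqrt((-397)**2 - 378) = sqrt(157609 - 378) = sqrt(157231)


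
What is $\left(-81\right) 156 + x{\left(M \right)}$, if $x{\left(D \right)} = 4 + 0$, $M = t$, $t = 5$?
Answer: $-12632$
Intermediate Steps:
$M = 5$
$x{\left(D \right)} = 4$
$\left(-81\right) 156 + x{\left(M \right)} = \left(-81\right) 156 + 4 = -12636 + 4 = -12632$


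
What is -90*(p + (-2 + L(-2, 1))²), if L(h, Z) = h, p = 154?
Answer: -15300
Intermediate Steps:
-90*(p + (-2 + L(-2, 1))²) = -90*(154 + (-2 - 2)²) = -90*(154 + (-4)²) = -90*(154 + 16) = -90*170 = -15300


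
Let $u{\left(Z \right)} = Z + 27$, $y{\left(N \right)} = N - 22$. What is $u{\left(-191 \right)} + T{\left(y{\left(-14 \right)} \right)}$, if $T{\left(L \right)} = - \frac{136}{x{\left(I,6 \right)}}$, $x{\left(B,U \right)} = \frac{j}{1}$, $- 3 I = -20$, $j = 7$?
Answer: $- \frac{1284}{7} \approx -183.43$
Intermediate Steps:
$I = \frac{20}{3}$ ($I = \left(- \frac{1}{3}\right) \left(-20\right) = \frac{20}{3} \approx 6.6667$)
$x{\left(B,U \right)} = 7$ ($x{\left(B,U \right)} = \frac{7}{1} = 7 \cdot 1 = 7$)
$y{\left(N \right)} = -22 + N$
$T{\left(L \right)} = - \frac{136}{7}$
$u{\left(Z \right)} = 27 + Z$
$u{\left(-191 \right)} + T{\left(y{\left(-14 \right)} \right)} = \left(27 - 191\right) - \frac{136}{7} = -164 - \frac{136}{7} = - \frac{1284}{7}$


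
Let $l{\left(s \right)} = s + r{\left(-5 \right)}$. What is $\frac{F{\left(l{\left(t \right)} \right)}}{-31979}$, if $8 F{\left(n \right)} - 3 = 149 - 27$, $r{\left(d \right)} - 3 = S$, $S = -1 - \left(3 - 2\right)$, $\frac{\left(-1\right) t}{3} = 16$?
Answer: $- \frac{125}{255832} \approx -0.0004886$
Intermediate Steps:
$t = -48$ ($t = \left(-3\right) 16 = -48$)
$S = -2$ ($S = -1 - 1 = -2$)
$r{\left(d \right)} = 1$ ($r{\left(d \right)} = 3 - 2 = 1$)
$l{\left(s \right)} = 1 + s$ ($l{\left(s \right)} = s + 1 = 1 + s$)
$F{\left(n \right)} = \frac{125}{8}$ ($F{\left(n \right)} = \frac{3}{8} + \frac{149 - 27}{8} = \frac{3}{8} + \frac{1}{8} \cdot 122 = \frac{3}{8} + \frac{61}{4} = \frac{125}{8}$)
$\frac{F{\left(l{\left(t \right)} \right)}}{-31979} = \frac{125}{8 \left(-31979\right)} = \frac{125}{8} \left(- \frac{1}{31979}\right) = - \frac{125}{255832}$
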